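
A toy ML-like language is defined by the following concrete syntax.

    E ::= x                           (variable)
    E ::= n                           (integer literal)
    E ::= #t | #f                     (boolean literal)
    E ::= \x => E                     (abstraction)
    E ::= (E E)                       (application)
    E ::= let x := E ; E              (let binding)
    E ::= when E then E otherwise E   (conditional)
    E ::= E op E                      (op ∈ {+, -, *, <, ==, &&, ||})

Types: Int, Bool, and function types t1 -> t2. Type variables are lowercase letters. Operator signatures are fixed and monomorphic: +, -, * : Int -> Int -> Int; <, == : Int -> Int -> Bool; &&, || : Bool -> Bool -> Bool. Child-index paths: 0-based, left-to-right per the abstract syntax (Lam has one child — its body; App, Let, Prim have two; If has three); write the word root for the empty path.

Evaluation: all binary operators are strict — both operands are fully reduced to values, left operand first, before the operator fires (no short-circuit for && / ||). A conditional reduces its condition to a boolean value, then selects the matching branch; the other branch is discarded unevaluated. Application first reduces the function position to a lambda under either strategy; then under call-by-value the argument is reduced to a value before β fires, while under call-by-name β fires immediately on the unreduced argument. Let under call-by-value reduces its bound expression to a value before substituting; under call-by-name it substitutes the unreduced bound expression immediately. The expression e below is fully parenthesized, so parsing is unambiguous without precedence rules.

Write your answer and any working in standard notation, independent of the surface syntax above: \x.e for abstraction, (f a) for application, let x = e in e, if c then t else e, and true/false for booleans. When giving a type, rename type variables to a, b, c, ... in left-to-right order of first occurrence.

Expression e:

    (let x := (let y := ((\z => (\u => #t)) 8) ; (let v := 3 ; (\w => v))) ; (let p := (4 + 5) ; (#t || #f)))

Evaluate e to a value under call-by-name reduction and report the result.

Trace:
step 0: (let x = (let y = ((\z.(\u.true)) 8) in (let v = 3 in (\w.v))) in (let p = (4 + 5) in (true || false)))
step 1: [let@root] (let p = (4 + 5) in (true || false))
step 2: [let@root] (true || false)
step 3: [delta@root] true

Answer: true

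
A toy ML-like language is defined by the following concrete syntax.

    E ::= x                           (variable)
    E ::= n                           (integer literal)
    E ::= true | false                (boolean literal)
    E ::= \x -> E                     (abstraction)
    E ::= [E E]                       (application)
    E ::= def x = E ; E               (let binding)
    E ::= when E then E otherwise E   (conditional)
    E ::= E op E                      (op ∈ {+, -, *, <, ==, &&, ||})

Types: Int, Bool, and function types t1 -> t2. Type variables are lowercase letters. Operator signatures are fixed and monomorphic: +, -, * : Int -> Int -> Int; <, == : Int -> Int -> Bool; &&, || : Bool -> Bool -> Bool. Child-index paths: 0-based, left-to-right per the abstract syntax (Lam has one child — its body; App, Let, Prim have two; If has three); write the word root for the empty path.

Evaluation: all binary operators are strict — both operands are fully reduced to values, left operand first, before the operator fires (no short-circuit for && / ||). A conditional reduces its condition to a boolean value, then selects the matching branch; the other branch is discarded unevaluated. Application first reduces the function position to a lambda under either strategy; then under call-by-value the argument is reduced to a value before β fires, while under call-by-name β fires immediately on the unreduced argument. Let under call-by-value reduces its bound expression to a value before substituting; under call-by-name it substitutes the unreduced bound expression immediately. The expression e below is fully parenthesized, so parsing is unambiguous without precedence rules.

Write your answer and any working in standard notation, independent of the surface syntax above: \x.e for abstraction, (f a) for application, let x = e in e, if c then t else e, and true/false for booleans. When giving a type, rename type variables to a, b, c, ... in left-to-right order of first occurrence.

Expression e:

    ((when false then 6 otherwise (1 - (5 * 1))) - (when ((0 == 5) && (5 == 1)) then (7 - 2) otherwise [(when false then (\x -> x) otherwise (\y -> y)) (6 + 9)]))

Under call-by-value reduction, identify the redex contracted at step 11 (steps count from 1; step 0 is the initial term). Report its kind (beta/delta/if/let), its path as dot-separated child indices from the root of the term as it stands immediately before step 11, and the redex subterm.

Answer: delta at root : (-4 - 15)

Trace:
step 0: ((if false then 6 else (1 - (5 * 1))) - (if ((0 == 5) && (5 == 1)) then (7 - 2) else ((if false then (\x.x) else (\y.y)) (6 + 9))))
step 1: [if@0] ((1 - (5 * 1)) - (if ((0 == 5) && (5 == 1)) then (7 - 2) else ((if false then (\x.x) else (\y.y)) (6 + 9))))
step 2: [delta@0.1] ((1 - 5) - (if ((0 == 5) && (5 == 1)) then (7 - 2) else ((if false then (\x.x) else (\y.y)) (6 + 9))))
step 3: [delta@0] (-4 - (if ((0 == 5) && (5 == 1)) then (7 - 2) else ((if false then (\x.x) else (\y.y)) (6 + 9))))
step 4: [delta@1.0.0] (-4 - (if (false && (5 == 1)) then (7 - 2) else ((if false then (\x.x) else (\y.y)) (6 + 9))))
step 5: [delta@1.0.1] (-4 - (if (false && false) then (7 - 2) else ((if false then (\x.x) else (\y.y)) (6 + 9))))
step 6: [delta@1.0] (-4 - (if false then (7 - 2) else ((if false then (\x.x) else (\y.y)) (6 + 9))))
step 7: [if@1] (-4 - ((if false then (\x.x) else (\y.y)) (6 + 9)))
step 8: [if@1.0] (-4 - ((\y.y) (6 + 9)))
step 9: [delta@1.1] (-4 - ((\y.y) 15))
step 10: [beta@1] (-4 - 15)
step 11: [delta@root] -19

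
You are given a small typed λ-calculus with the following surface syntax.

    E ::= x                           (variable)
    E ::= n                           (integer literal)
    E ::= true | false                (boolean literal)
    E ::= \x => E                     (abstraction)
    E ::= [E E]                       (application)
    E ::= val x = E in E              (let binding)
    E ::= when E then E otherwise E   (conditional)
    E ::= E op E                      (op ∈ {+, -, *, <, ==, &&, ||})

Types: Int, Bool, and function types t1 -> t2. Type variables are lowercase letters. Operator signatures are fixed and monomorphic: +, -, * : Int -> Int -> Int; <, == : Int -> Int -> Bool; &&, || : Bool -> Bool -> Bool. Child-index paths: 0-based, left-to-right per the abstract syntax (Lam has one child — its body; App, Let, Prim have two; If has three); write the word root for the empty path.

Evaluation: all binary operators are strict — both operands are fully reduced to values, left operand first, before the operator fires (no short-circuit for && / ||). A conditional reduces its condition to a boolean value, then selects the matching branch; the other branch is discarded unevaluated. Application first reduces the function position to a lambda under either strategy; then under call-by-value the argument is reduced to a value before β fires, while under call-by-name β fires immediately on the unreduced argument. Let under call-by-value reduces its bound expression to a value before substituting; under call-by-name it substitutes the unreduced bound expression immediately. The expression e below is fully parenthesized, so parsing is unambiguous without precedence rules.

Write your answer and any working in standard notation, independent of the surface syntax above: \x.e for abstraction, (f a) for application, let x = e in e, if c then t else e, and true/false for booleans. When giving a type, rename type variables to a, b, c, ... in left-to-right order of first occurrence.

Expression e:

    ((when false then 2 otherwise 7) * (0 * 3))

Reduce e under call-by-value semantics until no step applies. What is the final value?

Trace:
step 0: ((if false then 2 else 7) * (0 * 3))
step 1: [if@0] (7 * (0 * 3))
step 2: [delta@1] (7 * 0)
step 3: [delta@root] 0

Answer: 0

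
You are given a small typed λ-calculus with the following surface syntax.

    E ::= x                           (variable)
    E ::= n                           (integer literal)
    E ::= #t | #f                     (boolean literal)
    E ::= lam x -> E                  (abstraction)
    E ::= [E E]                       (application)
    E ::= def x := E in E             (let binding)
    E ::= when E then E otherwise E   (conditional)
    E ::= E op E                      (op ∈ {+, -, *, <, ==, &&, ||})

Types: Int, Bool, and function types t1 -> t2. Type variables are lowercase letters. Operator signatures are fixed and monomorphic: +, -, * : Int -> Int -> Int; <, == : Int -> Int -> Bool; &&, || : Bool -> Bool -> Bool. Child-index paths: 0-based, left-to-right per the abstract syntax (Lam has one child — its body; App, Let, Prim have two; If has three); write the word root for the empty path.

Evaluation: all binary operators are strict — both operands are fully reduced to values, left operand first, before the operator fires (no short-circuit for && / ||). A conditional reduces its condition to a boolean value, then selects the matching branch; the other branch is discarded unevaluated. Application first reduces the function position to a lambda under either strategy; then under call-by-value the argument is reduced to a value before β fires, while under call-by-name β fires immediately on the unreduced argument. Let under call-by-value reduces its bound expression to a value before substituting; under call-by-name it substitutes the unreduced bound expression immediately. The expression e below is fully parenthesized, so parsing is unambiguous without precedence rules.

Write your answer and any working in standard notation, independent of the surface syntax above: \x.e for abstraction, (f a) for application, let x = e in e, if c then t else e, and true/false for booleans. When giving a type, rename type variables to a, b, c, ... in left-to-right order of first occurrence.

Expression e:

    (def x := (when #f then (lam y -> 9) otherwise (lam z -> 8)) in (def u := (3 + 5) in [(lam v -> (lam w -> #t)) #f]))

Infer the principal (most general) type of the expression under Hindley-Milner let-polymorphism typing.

Derivation:
  unify Bool ~ Bool
\y._ : a -> Int
\z._ : b -> Int
  unify a -> Int ~ b -> Int
  unify a ~ b
  unify Int ~ Int
let x : forall. b -> Int
  unify Int ~ Int
  unify Int ~ Int
let u : Int
\w._ : d -> Bool
\v._ : c -> d -> Bool
  unify c -> d -> Bool ~ Bool -> e
  unify c ~ Bool
  unify d -> Bool ~ e
_ _ : d -> Bool

Answer: a -> Bool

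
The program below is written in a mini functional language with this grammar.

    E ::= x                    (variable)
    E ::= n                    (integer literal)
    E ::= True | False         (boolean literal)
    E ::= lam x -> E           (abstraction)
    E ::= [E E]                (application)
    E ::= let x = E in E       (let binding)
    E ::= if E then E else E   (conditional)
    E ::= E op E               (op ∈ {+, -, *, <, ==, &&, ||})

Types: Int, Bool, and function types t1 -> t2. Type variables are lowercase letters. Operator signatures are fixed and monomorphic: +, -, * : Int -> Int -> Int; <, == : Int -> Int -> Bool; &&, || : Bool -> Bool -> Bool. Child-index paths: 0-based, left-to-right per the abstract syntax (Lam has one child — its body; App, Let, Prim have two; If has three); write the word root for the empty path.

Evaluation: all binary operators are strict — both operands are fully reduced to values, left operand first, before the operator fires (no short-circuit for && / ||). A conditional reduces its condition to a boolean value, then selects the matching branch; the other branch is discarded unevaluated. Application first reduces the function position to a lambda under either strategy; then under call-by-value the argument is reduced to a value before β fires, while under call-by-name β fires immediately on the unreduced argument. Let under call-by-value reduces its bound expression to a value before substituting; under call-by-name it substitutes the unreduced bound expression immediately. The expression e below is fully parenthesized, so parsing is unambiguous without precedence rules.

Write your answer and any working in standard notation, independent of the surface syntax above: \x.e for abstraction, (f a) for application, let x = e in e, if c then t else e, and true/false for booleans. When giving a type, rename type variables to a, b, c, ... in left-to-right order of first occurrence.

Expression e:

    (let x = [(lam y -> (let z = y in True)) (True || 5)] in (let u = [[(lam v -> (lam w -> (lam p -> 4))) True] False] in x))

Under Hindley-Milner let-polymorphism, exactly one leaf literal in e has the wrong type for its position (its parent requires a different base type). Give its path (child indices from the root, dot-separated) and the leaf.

Answer: 0.1.1 : 5

Working:
y : a
let z : a
\y._ : a -> Bool
  unify Bool ~ Bool
  unify Int ~ Bool
  FAIL: mismatch Int ~ Bool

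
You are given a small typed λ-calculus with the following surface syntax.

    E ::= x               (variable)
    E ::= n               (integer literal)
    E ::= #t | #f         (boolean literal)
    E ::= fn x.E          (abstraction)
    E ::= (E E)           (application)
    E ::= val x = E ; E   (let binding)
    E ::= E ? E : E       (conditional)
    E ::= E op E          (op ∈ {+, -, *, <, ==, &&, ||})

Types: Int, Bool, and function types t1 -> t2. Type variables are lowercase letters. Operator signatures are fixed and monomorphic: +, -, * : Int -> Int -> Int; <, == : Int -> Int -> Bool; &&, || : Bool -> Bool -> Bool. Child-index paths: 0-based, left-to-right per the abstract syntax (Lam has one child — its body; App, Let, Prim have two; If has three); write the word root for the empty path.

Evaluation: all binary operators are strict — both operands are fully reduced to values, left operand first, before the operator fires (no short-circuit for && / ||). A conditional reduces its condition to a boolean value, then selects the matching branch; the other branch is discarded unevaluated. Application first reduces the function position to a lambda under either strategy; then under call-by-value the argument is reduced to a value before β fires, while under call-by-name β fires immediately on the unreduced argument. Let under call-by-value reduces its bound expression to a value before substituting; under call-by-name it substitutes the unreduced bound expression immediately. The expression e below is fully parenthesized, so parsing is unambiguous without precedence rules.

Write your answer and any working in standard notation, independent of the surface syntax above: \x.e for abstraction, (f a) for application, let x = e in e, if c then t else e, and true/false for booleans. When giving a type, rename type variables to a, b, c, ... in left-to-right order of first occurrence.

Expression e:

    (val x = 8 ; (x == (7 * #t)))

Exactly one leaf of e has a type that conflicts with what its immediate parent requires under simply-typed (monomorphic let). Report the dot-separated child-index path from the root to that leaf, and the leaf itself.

Derivation:
let x : Int
x : Int
  unify Int ~ Int
  unify Int ~ Int
  unify Bool ~ Int
  FAIL: mismatch Bool ~ Int

Answer: 1.1.1 : true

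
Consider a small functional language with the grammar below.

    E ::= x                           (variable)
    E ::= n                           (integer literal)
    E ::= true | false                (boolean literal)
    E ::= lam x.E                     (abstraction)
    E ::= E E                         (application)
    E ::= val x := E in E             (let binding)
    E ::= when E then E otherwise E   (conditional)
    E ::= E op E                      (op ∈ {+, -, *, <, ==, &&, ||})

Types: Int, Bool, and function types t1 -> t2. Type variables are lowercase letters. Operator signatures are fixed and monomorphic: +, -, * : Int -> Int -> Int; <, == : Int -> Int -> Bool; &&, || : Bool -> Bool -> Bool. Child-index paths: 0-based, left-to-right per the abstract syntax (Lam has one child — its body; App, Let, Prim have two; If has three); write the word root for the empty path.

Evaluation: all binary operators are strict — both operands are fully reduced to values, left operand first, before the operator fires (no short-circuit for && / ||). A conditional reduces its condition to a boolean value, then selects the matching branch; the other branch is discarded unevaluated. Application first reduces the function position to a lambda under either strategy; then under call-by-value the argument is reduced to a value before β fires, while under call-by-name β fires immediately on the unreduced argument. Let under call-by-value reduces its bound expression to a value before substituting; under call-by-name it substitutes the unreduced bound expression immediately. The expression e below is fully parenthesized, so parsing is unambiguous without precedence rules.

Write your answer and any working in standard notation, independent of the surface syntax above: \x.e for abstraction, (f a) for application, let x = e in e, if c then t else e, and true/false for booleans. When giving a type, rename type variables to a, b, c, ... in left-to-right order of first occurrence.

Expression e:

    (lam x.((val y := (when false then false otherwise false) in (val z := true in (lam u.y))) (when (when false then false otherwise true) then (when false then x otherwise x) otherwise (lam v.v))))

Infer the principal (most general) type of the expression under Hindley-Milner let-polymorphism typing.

Working:
  unify Bool ~ Bool
  unify Bool ~ Bool
let y : Bool
let z : Bool
y : Bool
\u._ : b -> Bool
  unify Bool ~ Bool
  unify Bool ~ Bool
  unify Bool ~ Bool
  unify Bool ~ Bool
x : a
x : a
  unify a ~ a
v : c
\v._ : c -> c
  unify a ~ c -> c
  unify b -> Bool ~ (c -> c) -> d
  unify b ~ c -> c
  unify Bool ~ d
_ _ : Bool
\x._ : (c -> c) -> Bool

Answer: (a -> a) -> Bool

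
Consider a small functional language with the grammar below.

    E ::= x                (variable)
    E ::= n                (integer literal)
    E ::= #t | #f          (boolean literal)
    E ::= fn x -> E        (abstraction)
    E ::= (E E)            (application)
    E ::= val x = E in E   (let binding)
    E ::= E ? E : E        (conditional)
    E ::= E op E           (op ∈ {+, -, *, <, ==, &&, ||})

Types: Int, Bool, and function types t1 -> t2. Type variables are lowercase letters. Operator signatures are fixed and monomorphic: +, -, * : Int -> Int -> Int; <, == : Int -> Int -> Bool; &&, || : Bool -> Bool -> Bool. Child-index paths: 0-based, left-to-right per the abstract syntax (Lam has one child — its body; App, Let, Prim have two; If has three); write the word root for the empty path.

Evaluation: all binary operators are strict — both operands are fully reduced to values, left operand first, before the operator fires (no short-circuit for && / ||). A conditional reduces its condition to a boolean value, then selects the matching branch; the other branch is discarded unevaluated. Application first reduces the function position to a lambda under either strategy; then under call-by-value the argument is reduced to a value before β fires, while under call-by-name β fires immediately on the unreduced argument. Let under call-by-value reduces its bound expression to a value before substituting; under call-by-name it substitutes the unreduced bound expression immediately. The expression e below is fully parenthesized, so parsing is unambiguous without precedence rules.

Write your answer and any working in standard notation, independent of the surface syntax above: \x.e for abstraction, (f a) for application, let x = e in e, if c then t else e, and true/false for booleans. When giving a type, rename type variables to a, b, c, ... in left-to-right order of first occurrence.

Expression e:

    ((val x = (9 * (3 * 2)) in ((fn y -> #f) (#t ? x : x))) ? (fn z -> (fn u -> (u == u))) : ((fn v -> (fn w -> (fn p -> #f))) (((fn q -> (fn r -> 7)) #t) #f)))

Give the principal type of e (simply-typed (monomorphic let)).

Answer: a -> Int -> Bool

Derivation:
  unify Int ~ Int
  unify Int ~ Int
  unify Int ~ Int
  unify Int ~ Int
let x : Int
\y._ : a -> Bool
  unify Bool ~ Bool
x : Int
x : Int
  unify Int ~ Int
  unify a -> Bool ~ Int -> b
  unify a ~ Int
  unify Bool ~ b
_ _ : Bool
  unify Bool ~ Bool
u : d
  unify d ~ Int
u : Int
  unify Int ~ Int
\u._ : Int -> Bool
\z._ : c -> Int -> Bool
\p._ : g -> Bool
\w._ : f -> g -> Bool
\v._ : e -> f -> g -> Bool
\r._ : i -> Int
\q._ : h -> i -> Int
  unify h -> i -> Int ~ Bool -> j
  unify h ~ Bool
  unify i -> Int ~ j
_ _ : i -> Int
  unify i -> Int ~ Bool -> k
  unify i ~ Bool
  unify Int ~ k
_ _ : Int
  unify e -> f -> g -> Bool ~ Int -> l
  unify e ~ Int
  unify f -> g -> Bool ~ l
_ _ : f -> g -> Bool
  unify c -> Int -> Bool ~ f -> g -> Bool
  unify c ~ f
  unify Int -> Bool ~ g -> Bool
  unify Int ~ g
  unify Bool ~ Bool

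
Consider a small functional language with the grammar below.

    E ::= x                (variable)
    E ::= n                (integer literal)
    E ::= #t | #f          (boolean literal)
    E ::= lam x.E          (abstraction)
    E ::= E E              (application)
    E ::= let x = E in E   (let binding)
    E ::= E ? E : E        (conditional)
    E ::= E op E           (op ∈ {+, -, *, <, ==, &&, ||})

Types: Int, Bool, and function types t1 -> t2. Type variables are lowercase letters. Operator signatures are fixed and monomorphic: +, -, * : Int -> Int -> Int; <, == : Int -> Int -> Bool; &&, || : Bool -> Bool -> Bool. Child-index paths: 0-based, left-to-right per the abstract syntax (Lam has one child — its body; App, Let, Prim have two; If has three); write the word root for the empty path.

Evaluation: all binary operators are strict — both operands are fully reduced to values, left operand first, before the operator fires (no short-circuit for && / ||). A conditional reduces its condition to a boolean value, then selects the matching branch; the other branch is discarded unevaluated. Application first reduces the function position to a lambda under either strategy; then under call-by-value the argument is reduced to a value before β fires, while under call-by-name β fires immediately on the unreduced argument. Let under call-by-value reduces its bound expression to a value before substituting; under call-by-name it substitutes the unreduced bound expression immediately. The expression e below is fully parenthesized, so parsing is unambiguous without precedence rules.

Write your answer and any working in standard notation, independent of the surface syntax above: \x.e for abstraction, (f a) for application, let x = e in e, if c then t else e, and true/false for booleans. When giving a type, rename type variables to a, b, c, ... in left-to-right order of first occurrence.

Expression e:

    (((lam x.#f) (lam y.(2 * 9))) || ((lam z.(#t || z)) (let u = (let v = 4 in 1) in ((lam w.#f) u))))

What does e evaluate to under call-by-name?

Answer: true

Working:
step 0: (((\x.false) (\y.(2 * 9))) || ((\z.(true || z)) (let u = (let v = 4 in 1) in ((\w.false) u))))
step 1: [beta@0] (false || ((\z.(true || z)) (let u = (let v = 4 in 1) in ((\w.false) u))))
step 2: [beta@1] (false || (true || (let u = (let v = 4 in 1) in ((\w.false) u))))
step 3: [let@1.1] (false || (true || ((\w.false) (let v = 4 in 1))))
step 4: [beta@1.1] (false || (true || false))
step 5: [delta@1] (false || true)
step 6: [delta@root] true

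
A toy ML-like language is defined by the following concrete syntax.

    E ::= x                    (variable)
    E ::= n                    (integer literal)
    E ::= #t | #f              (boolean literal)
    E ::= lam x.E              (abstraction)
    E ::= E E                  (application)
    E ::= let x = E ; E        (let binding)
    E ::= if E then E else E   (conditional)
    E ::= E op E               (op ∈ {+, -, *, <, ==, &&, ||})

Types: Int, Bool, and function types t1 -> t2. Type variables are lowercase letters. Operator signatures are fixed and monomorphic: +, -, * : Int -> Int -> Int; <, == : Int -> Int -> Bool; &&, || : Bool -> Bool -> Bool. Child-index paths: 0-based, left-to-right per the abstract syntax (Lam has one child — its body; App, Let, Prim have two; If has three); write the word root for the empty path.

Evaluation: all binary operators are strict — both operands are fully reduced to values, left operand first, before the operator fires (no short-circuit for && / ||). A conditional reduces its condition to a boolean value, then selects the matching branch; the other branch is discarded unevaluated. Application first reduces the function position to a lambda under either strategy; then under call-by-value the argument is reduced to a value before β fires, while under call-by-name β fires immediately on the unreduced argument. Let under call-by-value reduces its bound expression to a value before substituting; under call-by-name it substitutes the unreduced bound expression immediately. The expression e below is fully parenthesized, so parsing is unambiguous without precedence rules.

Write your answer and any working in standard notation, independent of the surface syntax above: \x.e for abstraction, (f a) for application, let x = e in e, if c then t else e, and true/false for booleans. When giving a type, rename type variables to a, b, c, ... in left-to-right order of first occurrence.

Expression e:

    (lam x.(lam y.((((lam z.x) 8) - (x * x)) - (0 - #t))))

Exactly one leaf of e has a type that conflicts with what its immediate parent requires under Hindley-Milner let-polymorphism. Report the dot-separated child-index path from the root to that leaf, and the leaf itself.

Answer: 0.0.1.1 : true

Working:
x : a
\z._ : c -> a
  unify c -> a ~ Int -> d
  unify c ~ Int
  unify a ~ d
_ _ : d
  unify d ~ Int
x : Int
  unify Int ~ Int
x : Int
  unify Int ~ Int
  unify Int ~ Int
  unify Int ~ Int
  unify Int ~ Int
  unify Bool ~ Int
  FAIL: mismatch Bool ~ Int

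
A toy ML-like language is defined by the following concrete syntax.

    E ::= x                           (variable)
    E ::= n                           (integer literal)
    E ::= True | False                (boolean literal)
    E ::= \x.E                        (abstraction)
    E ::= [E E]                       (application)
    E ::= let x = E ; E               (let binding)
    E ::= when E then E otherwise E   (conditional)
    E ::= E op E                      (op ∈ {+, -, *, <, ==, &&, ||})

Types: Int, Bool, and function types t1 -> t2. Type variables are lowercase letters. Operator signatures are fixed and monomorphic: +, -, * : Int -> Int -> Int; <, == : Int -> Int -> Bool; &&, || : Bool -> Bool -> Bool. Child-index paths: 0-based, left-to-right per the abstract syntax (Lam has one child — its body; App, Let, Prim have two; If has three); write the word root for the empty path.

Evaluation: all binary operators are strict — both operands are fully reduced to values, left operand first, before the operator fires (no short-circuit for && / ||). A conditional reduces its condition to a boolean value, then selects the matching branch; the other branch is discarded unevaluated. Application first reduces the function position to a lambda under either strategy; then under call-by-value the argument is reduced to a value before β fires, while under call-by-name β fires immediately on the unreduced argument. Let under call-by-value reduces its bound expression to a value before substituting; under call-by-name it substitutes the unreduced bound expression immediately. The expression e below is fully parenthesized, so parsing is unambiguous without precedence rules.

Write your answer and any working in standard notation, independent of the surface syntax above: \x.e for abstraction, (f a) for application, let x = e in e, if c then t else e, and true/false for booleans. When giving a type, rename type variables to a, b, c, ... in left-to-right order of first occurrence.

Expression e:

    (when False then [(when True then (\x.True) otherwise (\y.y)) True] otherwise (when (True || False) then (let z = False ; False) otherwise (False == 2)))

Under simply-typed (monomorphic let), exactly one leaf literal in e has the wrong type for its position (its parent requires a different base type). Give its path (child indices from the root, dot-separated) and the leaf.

Answer: 2.2.0 : false

Working:
  unify Bool ~ Bool
  unify Bool ~ Bool
\x._ : a -> Bool
y : b
\y._ : b -> b
  unify a -> Bool ~ b -> b
  unify a ~ b
  unify Bool ~ b
  unify Bool -> Bool ~ Bool -> c
  unify Bool ~ Bool
  unify Bool ~ c
_ _ : Bool
  unify Bool ~ Bool
  unify Bool ~ Bool
  unify Bool ~ Bool
let z : Bool
  unify Bool ~ Int
  FAIL: mismatch Bool ~ Int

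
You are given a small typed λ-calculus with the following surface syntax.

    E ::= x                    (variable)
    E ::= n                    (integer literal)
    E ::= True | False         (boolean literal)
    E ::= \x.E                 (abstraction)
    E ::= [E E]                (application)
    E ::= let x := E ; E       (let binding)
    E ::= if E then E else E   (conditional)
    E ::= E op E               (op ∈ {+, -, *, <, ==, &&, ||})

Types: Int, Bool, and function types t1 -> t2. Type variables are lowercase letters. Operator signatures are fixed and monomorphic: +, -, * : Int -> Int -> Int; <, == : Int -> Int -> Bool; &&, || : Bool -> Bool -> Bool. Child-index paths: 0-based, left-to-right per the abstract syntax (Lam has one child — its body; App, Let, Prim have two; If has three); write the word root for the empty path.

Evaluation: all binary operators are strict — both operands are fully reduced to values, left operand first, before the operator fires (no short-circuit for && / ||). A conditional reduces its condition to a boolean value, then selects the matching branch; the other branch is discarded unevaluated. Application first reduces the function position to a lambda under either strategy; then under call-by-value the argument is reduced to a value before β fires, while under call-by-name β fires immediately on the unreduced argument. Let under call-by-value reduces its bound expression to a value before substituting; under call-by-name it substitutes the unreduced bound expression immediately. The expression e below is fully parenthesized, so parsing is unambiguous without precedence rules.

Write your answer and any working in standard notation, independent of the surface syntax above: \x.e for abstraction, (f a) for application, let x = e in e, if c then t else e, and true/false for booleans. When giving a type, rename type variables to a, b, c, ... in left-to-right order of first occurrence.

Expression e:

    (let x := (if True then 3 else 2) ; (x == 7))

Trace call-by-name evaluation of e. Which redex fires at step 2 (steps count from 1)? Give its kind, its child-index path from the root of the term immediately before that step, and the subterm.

Answer: if at 0 : (if true then 3 else 2)

Derivation:
step 0: (let x = (if true then 3 else 2) in (x == 7))
step 1: [let@root] ((if true then 3 else 2) == 7)
step 2: [if@0] (3 == 7)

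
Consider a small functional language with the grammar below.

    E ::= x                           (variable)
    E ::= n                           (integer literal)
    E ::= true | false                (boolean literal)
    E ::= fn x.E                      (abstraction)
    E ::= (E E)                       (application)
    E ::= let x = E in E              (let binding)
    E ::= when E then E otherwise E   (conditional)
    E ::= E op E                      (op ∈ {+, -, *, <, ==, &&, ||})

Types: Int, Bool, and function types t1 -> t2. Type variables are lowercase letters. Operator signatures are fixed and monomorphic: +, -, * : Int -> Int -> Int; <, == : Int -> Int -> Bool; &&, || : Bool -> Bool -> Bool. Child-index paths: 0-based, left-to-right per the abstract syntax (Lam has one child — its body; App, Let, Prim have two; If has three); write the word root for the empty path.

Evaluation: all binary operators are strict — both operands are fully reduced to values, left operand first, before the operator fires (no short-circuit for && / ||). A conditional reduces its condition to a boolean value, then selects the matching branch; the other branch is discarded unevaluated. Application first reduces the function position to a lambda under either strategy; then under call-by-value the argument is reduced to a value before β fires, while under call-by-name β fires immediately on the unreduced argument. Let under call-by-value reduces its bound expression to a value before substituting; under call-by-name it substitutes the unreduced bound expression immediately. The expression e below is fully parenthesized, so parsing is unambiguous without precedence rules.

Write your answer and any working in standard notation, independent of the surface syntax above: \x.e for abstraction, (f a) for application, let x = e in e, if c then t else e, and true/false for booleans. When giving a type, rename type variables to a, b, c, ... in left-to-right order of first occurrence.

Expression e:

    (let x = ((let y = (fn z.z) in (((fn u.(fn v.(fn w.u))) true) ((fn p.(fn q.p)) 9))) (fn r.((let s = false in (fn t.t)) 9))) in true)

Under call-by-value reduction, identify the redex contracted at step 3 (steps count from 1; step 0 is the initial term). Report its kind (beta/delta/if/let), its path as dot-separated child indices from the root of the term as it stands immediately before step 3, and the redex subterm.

Answer: beta at 0.0.1 : ((\p.(\q.p)) 9)

Derivation:
step 0: (let x = ((let y = (\z.z) in (((\u.(\v.(\w.u))) true) ((\p.(\q.p)) 9))) (\r.((let s = false in (\t.t)) 9))) in true)
step 1: [let@0.0] (let x = ((((\u.(\v.(\w.u))) true) ((\p.(\q.p)) 9)) (\r.((let s = false in (\t.t)) 9))) in true)
step 2: [beta@0.0.0] (let x = (((\v.(\w.true)) ((\p.(\q.p)) 9)) (\r.((let s = false in (\t.t)) 9))) in true)
step 3: [beta@0.0.1] (let x = (((\v.(\w.true)) (\q.9)) (\r.((let s = false in (\t.t)) 9))) in true)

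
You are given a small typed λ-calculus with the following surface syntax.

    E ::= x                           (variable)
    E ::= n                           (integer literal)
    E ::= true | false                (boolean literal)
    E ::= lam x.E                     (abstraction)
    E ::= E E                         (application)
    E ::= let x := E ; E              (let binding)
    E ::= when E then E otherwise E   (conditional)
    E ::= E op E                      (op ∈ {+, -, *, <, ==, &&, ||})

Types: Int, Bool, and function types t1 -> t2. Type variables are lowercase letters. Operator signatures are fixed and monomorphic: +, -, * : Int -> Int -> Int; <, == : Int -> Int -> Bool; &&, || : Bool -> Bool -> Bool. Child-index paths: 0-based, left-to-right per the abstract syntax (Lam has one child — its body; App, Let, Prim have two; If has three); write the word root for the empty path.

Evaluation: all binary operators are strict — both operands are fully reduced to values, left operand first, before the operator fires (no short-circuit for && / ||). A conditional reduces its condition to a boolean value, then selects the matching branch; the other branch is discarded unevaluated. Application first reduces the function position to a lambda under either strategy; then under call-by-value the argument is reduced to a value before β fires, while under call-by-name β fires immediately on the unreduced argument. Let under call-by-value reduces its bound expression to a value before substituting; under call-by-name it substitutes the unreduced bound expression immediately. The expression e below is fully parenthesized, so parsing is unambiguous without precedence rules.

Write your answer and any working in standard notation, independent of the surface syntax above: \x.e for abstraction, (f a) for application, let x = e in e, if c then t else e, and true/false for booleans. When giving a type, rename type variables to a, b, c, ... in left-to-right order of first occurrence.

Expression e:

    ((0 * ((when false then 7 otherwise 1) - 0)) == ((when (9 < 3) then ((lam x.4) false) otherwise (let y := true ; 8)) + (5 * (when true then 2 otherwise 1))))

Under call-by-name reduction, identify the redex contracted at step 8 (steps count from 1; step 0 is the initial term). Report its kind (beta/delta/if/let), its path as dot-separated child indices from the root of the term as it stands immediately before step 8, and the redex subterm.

Working:
step 0: ((0 * ((if false then 7 else 1) - 0)) == ((if (9 < 3) then ((\x.4) false) else (let y = true in 8)) + (5 * (if true then 2 else 1))))
step 1: [if@0.1.0] ((0 * (1 - 0)) == ((if (9 < 3) then ((\x.4) false) else (let y = true in 8)) + (5 * (if true then 2 else 1))))
step 2: [delta@0.1] ((0 * 1) == ((if (9 < 3) then ((\x.4) false) else (let y = true in 8)) + (5 * (if true then 2 else 1))))
step 3: [delta@0] (0 == ((if (9 < 3) then ((\x.4) false) else (let y = true in 8)) + (5 * (if true then 2 else 1))))
step 4: [delta@1.0.0] (0 == ((if false then ((\x.4) false) else (let y = true in 8)) + (5 * (if true then 2 else 1))))
step 5: [if@1.0] (0 == ((let y = true in 8) + (5 * (if true then 2 else 1))))
step 6: [let@1.0] (0 == (8 + (5 * (if true then 2 else 1))))
step 7: [if@1.1.1] (0 == (8 + (5 * 2)))
step 8: [delta@1.1] (0 == (8 + 10))

Answer: delta at 1.1 : (5 * 2)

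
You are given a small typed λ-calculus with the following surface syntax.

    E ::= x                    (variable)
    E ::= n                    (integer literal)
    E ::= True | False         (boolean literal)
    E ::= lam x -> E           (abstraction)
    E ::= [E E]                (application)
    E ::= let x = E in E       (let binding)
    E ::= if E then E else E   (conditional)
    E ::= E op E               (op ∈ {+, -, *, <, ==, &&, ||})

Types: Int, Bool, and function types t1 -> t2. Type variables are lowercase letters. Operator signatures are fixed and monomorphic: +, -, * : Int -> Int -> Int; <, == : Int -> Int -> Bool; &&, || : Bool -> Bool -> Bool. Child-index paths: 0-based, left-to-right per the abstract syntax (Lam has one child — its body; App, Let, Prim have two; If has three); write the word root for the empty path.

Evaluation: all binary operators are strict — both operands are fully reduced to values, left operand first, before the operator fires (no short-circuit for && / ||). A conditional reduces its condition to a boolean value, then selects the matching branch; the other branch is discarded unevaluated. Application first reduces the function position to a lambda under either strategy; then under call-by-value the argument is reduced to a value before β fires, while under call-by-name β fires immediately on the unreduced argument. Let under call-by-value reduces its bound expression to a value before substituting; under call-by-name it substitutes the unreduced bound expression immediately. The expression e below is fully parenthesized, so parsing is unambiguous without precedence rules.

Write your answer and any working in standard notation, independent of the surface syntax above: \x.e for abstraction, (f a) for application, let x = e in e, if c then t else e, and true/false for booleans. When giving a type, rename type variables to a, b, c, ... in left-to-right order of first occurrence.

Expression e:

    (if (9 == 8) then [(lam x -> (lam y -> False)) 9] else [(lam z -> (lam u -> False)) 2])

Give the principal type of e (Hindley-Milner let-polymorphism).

Trace:
  unify Int ~ Int
  unify Int ~ Int
  unify Bool ~ Bool
\y._ : b -> Bool
\x._ : a -> b -> Bool
  unify a -> b -> Bool ~ Int -> c
  unify a ~ Int
  unify b -> Bool ~ c
_ _ : b -> Bool
\u._ : e -> Bool
\z._ : d -> e -> Bool
  unify d -> e -> Bool ~ Int -> f
  unify d ~ Int
  unify e -> Bool ~ f
_ _ : e -> Bool
  unify b -> Bool ~ e -> Bool
  unify b ~ e
  unify Bool ~ Bool

Answer: a -> Bool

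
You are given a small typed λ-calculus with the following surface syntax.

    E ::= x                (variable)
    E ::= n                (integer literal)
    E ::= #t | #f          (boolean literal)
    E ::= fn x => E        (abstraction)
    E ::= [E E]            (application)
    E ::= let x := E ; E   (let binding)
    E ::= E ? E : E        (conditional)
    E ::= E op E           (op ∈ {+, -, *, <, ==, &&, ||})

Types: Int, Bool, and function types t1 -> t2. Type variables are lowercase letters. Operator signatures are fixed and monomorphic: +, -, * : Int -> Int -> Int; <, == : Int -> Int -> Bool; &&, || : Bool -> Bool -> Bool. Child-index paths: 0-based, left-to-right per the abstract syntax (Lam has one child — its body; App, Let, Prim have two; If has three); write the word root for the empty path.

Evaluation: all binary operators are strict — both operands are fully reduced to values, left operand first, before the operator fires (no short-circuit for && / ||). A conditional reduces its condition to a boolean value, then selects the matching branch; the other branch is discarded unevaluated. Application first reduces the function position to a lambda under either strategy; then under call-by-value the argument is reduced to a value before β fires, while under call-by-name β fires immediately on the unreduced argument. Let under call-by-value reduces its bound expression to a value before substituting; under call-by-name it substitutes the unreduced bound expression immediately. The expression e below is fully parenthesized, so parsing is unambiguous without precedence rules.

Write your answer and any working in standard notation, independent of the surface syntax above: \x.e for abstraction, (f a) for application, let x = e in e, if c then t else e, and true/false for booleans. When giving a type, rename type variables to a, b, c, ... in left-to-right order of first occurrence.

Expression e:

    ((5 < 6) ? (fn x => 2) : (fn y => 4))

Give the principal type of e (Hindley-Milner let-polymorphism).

Answer: a -> Int

Derivation:
  unify Int ~ Int
  unify Int ~ Int
  unify Bool ~ Bool
\x._ : a -> Int
\y._ : b -> Int
  unify a -> Int ~ b -> Int
  unify a ~ b
  unify Int ~ Int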